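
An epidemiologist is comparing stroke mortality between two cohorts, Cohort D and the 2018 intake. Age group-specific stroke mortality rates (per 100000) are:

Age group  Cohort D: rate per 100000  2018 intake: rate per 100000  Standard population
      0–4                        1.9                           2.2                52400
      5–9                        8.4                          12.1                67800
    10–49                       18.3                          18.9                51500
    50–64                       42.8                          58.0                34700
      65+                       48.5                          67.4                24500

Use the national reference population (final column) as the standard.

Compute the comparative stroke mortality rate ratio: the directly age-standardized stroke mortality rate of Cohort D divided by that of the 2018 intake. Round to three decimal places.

0.769

Standard total = 230900; weights = 0.2269, 0.2936, 0.2230, 0.1503, 0.1061.
Cohort D: 0.2269×1.9 + 0.2936×8.4 + 0.2230×18.3 + 0.1503×42.8 + 0.1061×48.5 = 18.5576 per 100000.
The 2018 intake: 0.2269×2.2 + 0.2936×12.1 + 0.2230×18.9 + 0.1503×58.0 + 0.1061×67.4 = 24.1356 per 100000.
Ratio = 18.5576 ÷ 24.1356 = 0.76889.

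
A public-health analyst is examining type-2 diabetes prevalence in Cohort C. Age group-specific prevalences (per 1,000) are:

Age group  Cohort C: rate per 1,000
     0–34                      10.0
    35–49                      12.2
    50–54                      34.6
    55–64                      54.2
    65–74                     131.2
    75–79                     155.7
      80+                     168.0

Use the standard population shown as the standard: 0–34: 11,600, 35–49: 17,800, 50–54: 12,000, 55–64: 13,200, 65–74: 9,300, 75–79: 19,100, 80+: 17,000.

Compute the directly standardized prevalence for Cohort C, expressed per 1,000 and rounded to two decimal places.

Standard total = 100,000; weights = 0.1160, 0.1780, 0.1200, 0.1320, 0.0930, 0.1910, 0.1700.
Standardized rate: 0.1160×10.0 + 0.1780×12.2 + 0.1200×34.6 + 0.1320×54.2 + 0.0930×131.2 + 0.1910×155.7 + 0.1700×168.0 = 85.1383 per 1,000.

85.14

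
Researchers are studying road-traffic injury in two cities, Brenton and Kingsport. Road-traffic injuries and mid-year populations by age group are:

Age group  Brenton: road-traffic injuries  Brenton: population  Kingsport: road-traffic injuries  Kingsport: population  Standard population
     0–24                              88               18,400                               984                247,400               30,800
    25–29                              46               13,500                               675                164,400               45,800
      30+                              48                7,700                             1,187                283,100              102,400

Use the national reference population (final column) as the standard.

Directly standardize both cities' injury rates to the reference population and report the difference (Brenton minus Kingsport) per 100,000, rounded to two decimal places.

Age-specific rates per 100,000 for Brenton: 478.26, 340.74, 623.38.
For Kingsport: 397.74, 410.58, 419.29.
Standard total = 179,000; weights = 0.1721, 0.2559, 0.5721.
Brenton: 0.1721×478.26 + 0.2559×340.74 + 0.5721×623.38 = 526.0901 per 100,000.
Kingsport: 0.1721×397.74 + 0.2559×410.58 + 0.5721×419.29 = 413.3517 per 100,000.
Difference = 526.0901 − 413.3517 = 112.7384.

112.74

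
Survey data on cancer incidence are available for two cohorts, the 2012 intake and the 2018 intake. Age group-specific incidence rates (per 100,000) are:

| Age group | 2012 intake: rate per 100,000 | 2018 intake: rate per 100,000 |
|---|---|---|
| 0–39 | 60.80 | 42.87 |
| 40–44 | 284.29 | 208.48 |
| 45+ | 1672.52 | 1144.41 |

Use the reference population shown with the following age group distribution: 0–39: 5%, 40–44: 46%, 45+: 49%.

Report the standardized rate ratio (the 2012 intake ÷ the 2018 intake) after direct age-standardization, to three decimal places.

Standard weights: 0.05, 0.46, 0.49.
The 2012 intake: 0.0500×60.80 + 0.4600×284.29 + 0.4900×1672.52 = 953.3482 per 100,000.
The 2018 intake: 0.0500×42.87 + 0.4600×208.48 + 0.4900×1144.41 = 658.8052 per 100,000.
Ratio = 953.3482 ÷ 658.8052 = 1.44709.

1.447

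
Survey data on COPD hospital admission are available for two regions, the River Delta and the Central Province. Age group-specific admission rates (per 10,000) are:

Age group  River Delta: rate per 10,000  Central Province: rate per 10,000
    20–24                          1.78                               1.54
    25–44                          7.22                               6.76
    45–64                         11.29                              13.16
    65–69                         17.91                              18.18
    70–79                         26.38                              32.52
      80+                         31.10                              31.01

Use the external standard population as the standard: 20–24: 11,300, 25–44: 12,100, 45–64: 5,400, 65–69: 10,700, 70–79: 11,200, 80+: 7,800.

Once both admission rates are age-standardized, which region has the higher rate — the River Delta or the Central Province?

Standard total = 58,500; weights = 0.1932, 0.2068, 0.0923, 0.1829, 0.1915, 0.1333.
The River Delta: 0.1932×1.78 + 0.2068×7.22 + 0.0923×11.29 + 0.1829×17.91 + 0.1915×26.38 + 0.1333×31.10 = 15.3524 per 10,000.
The Central Province: 0.1932×1.54 + 0.2068×6.76 + 0.0923×13.16 + 0.1829×18.18 + 0.1915×32.52 + 0.1333×31.01 = 16.5964 per 10,000.

Central Province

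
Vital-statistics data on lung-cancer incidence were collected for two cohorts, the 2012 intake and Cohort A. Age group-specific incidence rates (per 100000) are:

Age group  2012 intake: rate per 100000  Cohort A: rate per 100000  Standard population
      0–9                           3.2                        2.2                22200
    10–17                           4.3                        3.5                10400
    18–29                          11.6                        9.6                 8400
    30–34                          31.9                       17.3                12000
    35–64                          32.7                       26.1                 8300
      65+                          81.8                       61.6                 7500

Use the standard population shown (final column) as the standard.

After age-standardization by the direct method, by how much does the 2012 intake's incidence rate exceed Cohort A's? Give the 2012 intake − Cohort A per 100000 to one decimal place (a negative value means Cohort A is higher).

Standard total = 68800; weights = 0.3227, 0.1512, 0.1221, 0.1744, 0.1206, 0.1090.
The 2012 intake: 0.3227×3.2 + 0.1512×4.3 + 0.1221×11.6 + 0.1744×31.9 + 0.1206×32.7 + 0.1090×81.8 = 21.5249 per 100000.
Cohort A: 0.3227×2.2 + 0.1512×3.5 + 0.1221×9.6 + 0.1744×17.3 + 0.1206×26.1 + 0.1090×61.6 = 15.2923 per 100000.
Difference = 21.5249 − 15.2923 = 6.2326.

6.2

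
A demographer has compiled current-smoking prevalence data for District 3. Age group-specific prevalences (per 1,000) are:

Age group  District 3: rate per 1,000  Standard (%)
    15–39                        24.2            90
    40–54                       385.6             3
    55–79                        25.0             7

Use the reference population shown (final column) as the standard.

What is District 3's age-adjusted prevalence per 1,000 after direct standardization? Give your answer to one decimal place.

35.1

Standard weights: 0.90, 0.03, 0.07.
Standardized rate: 0.9000×24.2 + 0.0300×385.6 + 0.0700×25.0 = 35.0980 per 1,000.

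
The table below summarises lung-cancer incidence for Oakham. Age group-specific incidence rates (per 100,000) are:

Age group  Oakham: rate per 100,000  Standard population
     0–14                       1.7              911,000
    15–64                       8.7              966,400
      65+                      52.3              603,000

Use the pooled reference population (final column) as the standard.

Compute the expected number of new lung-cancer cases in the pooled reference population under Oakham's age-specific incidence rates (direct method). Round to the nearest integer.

Expected new lung-cancer cases = Σ (standard pop × age-specific rate ÷ 100,000)
= 911,000×1.7/100,000 + 966,400×8.7/100,000 + 603,000×52.3/100,000
= 15.49 + 84.08 + 315.37 = 414.93.

415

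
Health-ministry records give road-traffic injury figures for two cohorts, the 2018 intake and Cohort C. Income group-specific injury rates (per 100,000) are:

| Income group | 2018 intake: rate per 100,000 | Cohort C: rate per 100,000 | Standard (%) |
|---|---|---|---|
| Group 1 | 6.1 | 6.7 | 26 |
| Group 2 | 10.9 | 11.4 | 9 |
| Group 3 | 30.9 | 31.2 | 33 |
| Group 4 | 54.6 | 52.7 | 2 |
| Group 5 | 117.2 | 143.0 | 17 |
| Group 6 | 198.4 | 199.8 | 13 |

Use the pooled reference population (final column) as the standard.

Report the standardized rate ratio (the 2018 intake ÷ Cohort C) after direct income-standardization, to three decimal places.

0.925

Standard weights: 0.26, 0.09, 0.33, 0.02, 0.17, 0.13.
The 2018 intake: 0.2600×6.1 + 0.0900×10.9 + 0.3300×30.9 + 0.0200×54.6 + 0.1700×117.2 + 0.1300×198.4 = 59.5720 per 100,000.
Cohort C: 0.2600×6.7 + 0.0900×11.4 + 0.3300×31.2 + 0.0200×52.7 + 0.1700×143.0 + 0.1300×199.8 = 64.4020 per 100,000.
Ratio = 59.5720 ÷ 64.4020 = 0.92500.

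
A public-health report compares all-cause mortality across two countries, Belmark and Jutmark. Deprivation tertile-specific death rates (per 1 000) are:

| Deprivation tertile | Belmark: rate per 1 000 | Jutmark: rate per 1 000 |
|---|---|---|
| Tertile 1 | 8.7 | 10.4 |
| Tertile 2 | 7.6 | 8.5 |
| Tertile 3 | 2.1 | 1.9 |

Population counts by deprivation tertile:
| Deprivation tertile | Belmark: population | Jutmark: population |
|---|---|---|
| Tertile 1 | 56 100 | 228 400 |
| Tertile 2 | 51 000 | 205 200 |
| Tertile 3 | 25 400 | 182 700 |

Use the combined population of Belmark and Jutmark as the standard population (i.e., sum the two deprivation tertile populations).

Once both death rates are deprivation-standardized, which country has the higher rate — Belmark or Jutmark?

Jutmark

Combined standard total = 748 800; weights = 0.3799, 0.3421, 0.2779.
Belmark: 0.3799×8.7 + 0.3421×7.6 + 0.2779×2.1 = 6.4894 per 1 000.
Jutmark: 0.3799×10.4 + 0.3421×8.5 + 0.2779×1.9 = 7.3877 per 1 000.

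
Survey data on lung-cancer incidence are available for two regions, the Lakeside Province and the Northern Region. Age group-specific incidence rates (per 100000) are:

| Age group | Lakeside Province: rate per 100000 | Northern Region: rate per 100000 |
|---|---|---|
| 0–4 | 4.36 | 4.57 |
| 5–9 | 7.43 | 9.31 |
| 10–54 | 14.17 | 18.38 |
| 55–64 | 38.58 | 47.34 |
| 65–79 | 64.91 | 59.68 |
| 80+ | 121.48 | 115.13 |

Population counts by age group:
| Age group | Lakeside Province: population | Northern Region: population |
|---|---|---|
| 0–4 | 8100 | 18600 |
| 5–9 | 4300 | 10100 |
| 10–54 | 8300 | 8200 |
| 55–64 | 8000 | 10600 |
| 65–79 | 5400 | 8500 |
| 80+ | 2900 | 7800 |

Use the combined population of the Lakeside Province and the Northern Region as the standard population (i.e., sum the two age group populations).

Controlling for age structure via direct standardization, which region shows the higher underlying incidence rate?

Northern Region

Combined standard total = 100800; weights = 0.2649, 0.1429, 0.1637, 0.1845, 0.1379, 0.1062.
The Lakeside Province: 0.2649×4.36 + 0.1429×7.43 + 0.1637×14.17 + 0.1845×38.58 + 0.1379×64.91 + 0.1062×121.48 = 33.5008 per 100000.
The Northern Region: 0.2649×4.57 + 0.1429×9.31 + 0.1637×18.38 + 0.1845×47.34 + 0.1379×59.68 + 0.1062×115.13 = 34.7353 per 100000.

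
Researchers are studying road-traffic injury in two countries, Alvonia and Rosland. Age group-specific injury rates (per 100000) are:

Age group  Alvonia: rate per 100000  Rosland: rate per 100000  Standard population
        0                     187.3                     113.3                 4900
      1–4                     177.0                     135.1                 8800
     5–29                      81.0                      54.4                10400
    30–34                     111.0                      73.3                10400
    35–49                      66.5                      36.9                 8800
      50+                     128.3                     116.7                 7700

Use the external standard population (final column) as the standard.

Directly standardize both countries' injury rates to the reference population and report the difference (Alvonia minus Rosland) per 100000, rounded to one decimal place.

34.3

Standard total = 51000; weights = 0.0961, 0.1725, 0.2039, 0.2039, 0.1725, 0.1510.
Alvonia: 0.0961×187.3 + 0.1725×177.0 + 0.2039×81.0 + 0.2039×111.0 + 0.1725×66.5 + 0.1510×128.3 = 118.5349 per 100000.
Rosland: 0.0961×113.3 + 0.1725×135.1 + 0.2039×54.4 + 0.2039×73.3 + 0.1725×36.9 + 0.1510×116.7 = 84.2243 per 100000.
Difference = 118.5349 − 84.2243 = 34.3106.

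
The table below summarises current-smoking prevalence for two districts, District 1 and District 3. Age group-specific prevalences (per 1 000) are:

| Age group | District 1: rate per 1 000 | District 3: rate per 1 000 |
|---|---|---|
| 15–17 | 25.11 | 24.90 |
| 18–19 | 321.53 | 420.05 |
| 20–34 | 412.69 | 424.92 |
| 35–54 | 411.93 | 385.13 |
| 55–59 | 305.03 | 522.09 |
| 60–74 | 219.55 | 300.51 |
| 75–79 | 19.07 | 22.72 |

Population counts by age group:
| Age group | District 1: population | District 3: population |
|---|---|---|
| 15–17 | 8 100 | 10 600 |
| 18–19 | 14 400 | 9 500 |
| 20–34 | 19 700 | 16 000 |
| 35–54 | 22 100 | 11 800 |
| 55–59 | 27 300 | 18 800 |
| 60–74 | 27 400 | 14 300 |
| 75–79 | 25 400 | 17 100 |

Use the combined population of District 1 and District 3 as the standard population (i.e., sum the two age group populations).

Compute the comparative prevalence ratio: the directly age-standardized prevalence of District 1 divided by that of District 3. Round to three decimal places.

Combined standard total = 242 500; weights = 0.0771, 0.0986, 0.1472, 0.1398, 0.1901, 0.1720, 0.1753.
District 1: 0.0771×25.11 + 0.0986×321.53 + 0.1472×412.69 + 0.1398×411.93 + 0.1901×305.03 + 0.1720×219.55 + 0.1753×19.07 = 251.0482 per 1 000.
District 3: 0.0771×24.90 + 0.0986×420.05 + 0.1472×424.92 + 0.1398×385.13 + 0.1901×522.09 + 0.1720×300.51 + 0.1753×22.72 = 314.6210 per 1 000.
Ratio = 251.0482 ÷ 314.6210 = 0.79794.

0.798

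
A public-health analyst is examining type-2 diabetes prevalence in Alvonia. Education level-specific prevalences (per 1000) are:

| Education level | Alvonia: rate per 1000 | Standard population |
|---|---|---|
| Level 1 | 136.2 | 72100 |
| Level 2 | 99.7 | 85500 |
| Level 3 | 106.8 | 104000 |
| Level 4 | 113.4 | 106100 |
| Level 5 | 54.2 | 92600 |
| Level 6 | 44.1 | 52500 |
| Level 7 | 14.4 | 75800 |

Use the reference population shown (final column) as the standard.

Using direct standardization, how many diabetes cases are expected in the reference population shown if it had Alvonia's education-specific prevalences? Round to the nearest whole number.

49909

Expected diabetes cases = Σ (standard pop × education-specific rate ÷ 1000)
= 72100×136.2/1000 + 85500×99.7/1000 + 104000×106.8/1000 + 106100×113.4/1000 + 92600×54.2/1000 + 52500×44.1/1000 + 75800×14.4/1000
= 9820.02 + 8524.35 + 11107.20 + 12031.74 + 5018.92 + 2315.25 + 1091.52 = 49909.00.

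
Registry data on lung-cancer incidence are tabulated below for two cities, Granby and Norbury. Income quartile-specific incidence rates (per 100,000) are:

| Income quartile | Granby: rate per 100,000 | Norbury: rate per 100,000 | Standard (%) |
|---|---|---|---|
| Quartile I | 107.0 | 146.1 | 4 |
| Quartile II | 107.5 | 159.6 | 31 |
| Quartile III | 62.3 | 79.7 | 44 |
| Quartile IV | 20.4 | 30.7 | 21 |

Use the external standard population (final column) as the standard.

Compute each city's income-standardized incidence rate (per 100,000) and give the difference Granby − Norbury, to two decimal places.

Standard weights: 0.04, 0.31, 0.44, 0.21.
Granby: 0.0400×107.0 + 0.3100×107.5 + 0.4400×62.3 + 0.2100×20.4 = 69.3010 per 100,000.
Norbury: 0.0400×146.1 + 0.3100×159.6 + 0.4400×79.7 + 0.2100×30.7 = 96.8350 per 100,000.
Difference = 69.3010 − 96.8350 = -27.5340.

-27.53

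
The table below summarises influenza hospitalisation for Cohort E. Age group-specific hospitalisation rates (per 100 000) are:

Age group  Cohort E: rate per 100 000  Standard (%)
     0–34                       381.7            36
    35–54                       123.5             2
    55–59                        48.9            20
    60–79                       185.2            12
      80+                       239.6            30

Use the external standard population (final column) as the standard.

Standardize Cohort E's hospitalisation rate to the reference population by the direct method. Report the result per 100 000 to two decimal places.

Standard weights: 0.36, 0.02, 0.20, 0.12, 0.30.
Standardized rate: 0.3600×381.7 + 0.0200×123.5 + 0.2000×48.9 + 0.1200×185.2 + 0.3000×239.6 = 243.7660 per 100 000.

243.77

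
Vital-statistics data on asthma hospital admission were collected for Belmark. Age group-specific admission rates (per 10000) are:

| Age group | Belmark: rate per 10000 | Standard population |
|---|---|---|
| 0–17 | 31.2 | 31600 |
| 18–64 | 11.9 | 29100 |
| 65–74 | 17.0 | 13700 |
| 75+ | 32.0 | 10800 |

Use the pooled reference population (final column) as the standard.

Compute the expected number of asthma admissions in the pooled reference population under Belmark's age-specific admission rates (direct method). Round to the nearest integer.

Expected asthma admissions = Σ (standard pop × age-specific rate ÷ 10000)
= 31600×31.2/10000 + 29100×11.9/10000 + 13700×17.0/10000 + 10800×32.0/10000
= 98.59 + 34.63 + 23.29 + 34.56 = 191.07.

191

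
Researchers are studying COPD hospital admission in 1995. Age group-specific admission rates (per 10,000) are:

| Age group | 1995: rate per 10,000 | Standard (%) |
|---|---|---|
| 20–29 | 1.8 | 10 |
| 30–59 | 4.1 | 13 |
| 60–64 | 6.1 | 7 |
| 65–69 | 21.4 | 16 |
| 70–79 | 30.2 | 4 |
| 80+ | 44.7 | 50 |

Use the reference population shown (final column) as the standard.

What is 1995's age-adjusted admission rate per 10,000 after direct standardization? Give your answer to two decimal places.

Standard weights: 0.10, 0.13, 0.07, 0.16, 0.04, 0.50.
Standardized rate: 0.1000×1.8 + 0.1300×4.1 + 0.0700×6.1 + 0.1600×21.4 + 0.0400×30.2 + 0.5000×44.7 = 28.1220 per 10,000.

28.12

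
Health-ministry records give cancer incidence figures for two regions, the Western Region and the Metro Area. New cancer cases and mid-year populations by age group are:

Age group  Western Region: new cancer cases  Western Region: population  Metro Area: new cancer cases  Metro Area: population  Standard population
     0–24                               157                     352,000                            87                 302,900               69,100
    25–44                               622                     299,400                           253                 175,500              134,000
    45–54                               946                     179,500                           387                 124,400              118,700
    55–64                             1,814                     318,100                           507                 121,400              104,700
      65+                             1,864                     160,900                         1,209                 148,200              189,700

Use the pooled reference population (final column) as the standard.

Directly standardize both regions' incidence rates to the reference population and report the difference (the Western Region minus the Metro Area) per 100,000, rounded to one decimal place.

188.6

Age-specific rates per 100,000 for the Western Region: 44.60, 207.75, 527.02, 570.26, 1158.48.
For the Metro Area: 28.72, 144.16, 311.09, 417.63, 815.79.
Standard total = 616,200; weights = 0.1121, 0.2175, 0.1926, 0.1699, 0.3079.
The Western Region: 0.1121×44.60 + 0.2175×207.75 + 0.1926×527.02 + 0.1699×570.26 + 0.3079×1158.48 = 605.2389 per 100,000.
The Metro Area: 0.1121×28.72 + 0.2175×144.16 + 0.1926×311.09 + 0.1699×417.63 + 0.3079×815.79 = 416.6013 per 100,000.
Difference = 605.2389 − 416.6013 = 188.6376.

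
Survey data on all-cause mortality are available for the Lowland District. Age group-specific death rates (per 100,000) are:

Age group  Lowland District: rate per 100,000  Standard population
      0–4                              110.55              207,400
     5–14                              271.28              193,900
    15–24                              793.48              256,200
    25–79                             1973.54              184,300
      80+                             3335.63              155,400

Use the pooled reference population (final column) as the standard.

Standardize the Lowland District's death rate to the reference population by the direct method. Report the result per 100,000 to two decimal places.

Standard total = 997,200; weights = 0.2080, 0.1944, 0.2569, 0.1848, 0.1558.
Standardized rate: 0.2080×110.55 + 0.1944×271.28 + 0.2569×793.48 + 0.1848×1973.54 + 0.1558×3335.63 = 1164.1588 per 100,000.

1164.16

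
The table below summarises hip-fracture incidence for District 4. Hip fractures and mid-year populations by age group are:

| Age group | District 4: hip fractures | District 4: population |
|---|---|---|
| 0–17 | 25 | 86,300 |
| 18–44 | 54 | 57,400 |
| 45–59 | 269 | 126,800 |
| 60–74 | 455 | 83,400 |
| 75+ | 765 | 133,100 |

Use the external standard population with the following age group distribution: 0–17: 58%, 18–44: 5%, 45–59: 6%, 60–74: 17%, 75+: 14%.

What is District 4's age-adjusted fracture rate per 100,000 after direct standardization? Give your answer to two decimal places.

Age-specific rates per 100,000 for District 4: 28.97, 94.08, 212.15, 545.56, 574.76.
Standard weights: 0.58, 0.05, 0.06, 0.17, 0.14.
Standardized rate: 0.5800×28.97 + 0.0500×94.08 + 0.0600×212.15 + 0.1700×545.56 + 0.1400×574.76 = 207.4460 per 100,000.

207.45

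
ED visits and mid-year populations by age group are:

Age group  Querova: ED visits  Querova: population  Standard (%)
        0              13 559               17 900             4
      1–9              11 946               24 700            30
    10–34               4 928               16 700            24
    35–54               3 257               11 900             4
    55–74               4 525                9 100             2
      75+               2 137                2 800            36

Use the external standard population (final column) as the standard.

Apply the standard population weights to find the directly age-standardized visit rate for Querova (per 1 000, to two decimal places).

541.86

Age-specific rates per 1 000 for Querova: 757.486, 483.644, 295.090, 273.697, 497.253, 763.214.
Standard weights: 0.04, 0.30, 0.24, 0.04, 0.02, 0.36.
Standardized rate: 0.0400×757.486 + 0.3000×483.644 + 0.2400×295.090 + 0.0400×273.697 + 0.0200×497.253 + 0.3600×763.214 = 541.8642 per 1 000.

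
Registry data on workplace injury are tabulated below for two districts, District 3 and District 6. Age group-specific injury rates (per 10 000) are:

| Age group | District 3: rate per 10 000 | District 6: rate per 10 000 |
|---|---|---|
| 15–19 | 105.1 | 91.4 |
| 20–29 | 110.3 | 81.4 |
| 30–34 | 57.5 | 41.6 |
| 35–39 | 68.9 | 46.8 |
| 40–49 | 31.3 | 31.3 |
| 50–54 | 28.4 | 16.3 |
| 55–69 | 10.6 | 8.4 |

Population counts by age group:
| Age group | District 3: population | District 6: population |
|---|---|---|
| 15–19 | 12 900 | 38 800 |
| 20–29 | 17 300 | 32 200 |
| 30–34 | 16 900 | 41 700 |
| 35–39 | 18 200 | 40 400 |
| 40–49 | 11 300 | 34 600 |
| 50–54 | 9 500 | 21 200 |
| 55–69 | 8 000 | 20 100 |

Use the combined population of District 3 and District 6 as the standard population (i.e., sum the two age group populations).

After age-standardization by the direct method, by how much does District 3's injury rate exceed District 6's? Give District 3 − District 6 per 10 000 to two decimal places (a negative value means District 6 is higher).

14.85

Combined standard total = 323 100; weights = 0.1600, 0.1532, 0.1814, 0.1814, 0.1421, 0.0950, 0.0870.
District 3: 0.1600×105.1 + 0.1532×110.3 + 0.1814×57.5 + 0.1814×68.9 + 0.1421×31.3 + 0.0950×28.4 + 0.0870×10.6 = 64.7074 per 10 000.
District 6: 0.1600×91.4 + 0.1532×81.4 + 0.1814×41.6 + 0.1814×46.8 + 0.1421×31.3 + 0.0950×16.3 + 0.0870×8.4 = 49.8547 per 10 000.
Difference = 64.7074 − 49.8547 = 14.8528.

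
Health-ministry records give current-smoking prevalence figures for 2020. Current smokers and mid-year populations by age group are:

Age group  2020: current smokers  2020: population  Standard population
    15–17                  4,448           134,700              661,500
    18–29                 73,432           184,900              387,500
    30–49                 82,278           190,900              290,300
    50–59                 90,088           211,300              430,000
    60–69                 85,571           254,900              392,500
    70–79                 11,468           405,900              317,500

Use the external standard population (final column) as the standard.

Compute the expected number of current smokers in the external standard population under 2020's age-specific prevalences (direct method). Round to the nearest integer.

Age-specific rates per 1,000 for 2020: 33.022, 397.144, 431.001, 426.351, 335.704, 28.253.
Expected current smokers = Σ (standard pop × age-specific rate ÷ 1,000)
= 661,500×33.022/1,000 + 387,500×397.144/1,000 + 290,300×431.001/1,000 + 430,000×426.351/1,000 + 392,500×335.704/1,000 + 317,500×28.253/1,000
= 21843.74 + 153893.46 + 125119.45 + 183331.00 + 131763.90 + 8970.41 = 624921.96.

624922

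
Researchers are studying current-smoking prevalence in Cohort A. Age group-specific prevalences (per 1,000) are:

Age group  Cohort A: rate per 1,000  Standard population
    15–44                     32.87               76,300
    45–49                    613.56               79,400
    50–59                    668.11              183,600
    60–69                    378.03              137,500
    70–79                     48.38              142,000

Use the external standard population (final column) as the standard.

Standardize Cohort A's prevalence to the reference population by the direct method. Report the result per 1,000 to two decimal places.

Standard total = 618,800; weights = 0.1233, 0.1283, 0.2967, 0.2222, 0.2295.
Standardized rate: 0.1233×32.87 + 0.1283×613.56 + 0.2967×668.11 + 0.2222×378.03 + 0.2295×48.38 = 376.1130 per 1,000.

376.11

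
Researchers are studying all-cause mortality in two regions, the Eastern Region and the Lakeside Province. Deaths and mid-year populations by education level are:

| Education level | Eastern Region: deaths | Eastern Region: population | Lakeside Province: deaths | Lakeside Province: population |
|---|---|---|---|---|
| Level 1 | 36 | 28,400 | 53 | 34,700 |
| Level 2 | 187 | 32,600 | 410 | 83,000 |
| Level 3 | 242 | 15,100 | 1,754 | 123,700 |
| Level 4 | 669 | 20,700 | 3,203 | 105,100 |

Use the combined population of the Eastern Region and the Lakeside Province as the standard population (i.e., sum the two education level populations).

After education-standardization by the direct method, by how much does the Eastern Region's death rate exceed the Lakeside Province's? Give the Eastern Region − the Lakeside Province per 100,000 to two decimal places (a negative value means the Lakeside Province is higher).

127.21

Education-specific rates per 100,000 for the Eastern Region: 126.76, 573.62, 1602.65, 3231.88.
For the Lakeside Province: 152.74, 493.98, 1417.95, 3047.57.
Combined standard total = 443,300; weights = 0.1423, 0.2608, 0.3131, 0.2838.
The Eastern Region: 0.1423×126.76 + 0.2608×573.62 + 0.3131×1602.65 + 0.2838×3231.88 = 1586.5728 per 100,000.
The Lakeside Province: 0.1423×152.74 + 0.2608×493.98 + 0.3131×1417.95 + 0.2838×3047.57 = 1459.3664 per 100,000.
Difference = 1586.5728 − 1459.3664 = 127.2064.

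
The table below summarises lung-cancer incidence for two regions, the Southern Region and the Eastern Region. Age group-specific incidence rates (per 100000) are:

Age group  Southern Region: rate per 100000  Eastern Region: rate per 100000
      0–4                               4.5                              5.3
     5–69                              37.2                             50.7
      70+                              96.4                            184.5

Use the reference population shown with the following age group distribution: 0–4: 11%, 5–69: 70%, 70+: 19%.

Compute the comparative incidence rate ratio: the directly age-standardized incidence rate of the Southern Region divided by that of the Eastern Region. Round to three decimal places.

Standard weights: 0.11, 0.70, 0.19.
The Southern Region: 0.1100×4.5 + 0.7000×37.2 + 0.1900×96.4 = 44.8510 per 100000.
The Eastern Region: 0.1100×5.3 + 0.7000×50.7 + 0.1900×184.5 = 71.1280 per 100000.
Ratio = 44.8510 ÷ 71.1280 = 0.63057.

0.631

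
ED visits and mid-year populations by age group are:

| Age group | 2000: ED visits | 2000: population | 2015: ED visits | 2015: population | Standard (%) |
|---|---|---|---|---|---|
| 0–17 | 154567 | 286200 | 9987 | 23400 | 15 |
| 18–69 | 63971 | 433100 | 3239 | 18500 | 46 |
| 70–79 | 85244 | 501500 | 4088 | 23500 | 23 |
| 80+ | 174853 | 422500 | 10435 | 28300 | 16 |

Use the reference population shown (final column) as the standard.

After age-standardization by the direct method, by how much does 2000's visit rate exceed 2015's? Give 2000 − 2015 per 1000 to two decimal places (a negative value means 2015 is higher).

10.70

Age-specific rates per 1000 for 2000: 540.066, 147.705, 169.978, 413.853.
For 2015: 426.795, 175.081, 173.957, 368.728.
Standard weights: 0.15, 0.46, 0.23, 0.16.
2000: 0.1500×540.066 + 0.4600×147.705 + 0.2300×169.978 + 0.1600×413.853 = 254.2657 per 1000.
2015: 0.1500×426.795 + 0.4600×175.081 + 0.2300×173.957 + 0.1600×368.728 = 243.5632 per 1000.
Difference = 254.2657 − 243.5632 = 10.7025.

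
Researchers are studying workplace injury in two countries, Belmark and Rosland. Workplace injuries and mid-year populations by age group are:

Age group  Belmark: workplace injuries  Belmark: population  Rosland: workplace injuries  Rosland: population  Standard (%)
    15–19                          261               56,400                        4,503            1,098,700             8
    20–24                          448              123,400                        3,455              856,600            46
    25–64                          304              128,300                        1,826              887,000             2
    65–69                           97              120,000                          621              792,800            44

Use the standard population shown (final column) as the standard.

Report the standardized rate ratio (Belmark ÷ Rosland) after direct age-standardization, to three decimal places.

Age-specific rates per 10,000 for Belmark: 46.28, 36.30, 23.69, 8.08.
For Rosland: 40.98, 40.33, 20.59, 7.83.
Standard weights: 0.08, 0.46, 0.02, 0.44.
Belmark: 0.0800×46.28 + 0.4600×36.30 + 0.0200×23.69 + 0.4400×8.08 = 24.4328 per 10,000.
Rosland: 0.0800×40.98 + 0.4600×40.33 + 0.0200×20.59 + 0.4400×7.83 = 25.6906 per 10,000.
Ratio = 24.4328 ÷ 25.6906 = 0.95104.

0.951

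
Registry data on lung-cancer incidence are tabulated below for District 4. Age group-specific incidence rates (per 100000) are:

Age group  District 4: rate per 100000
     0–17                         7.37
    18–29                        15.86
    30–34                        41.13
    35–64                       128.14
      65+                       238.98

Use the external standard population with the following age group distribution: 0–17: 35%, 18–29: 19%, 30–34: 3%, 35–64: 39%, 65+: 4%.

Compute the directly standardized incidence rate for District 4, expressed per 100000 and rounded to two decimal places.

66.36

Standard weights: 0.35, 0.19, 0.03, 0.39, 0.04.
Standardized rate: 0.3500×7.37 + 0.1900×15.86 + 0.0300×41.13 + 0.3900×128.14 + 0.0400×238.98 = 66.3606 per 100000.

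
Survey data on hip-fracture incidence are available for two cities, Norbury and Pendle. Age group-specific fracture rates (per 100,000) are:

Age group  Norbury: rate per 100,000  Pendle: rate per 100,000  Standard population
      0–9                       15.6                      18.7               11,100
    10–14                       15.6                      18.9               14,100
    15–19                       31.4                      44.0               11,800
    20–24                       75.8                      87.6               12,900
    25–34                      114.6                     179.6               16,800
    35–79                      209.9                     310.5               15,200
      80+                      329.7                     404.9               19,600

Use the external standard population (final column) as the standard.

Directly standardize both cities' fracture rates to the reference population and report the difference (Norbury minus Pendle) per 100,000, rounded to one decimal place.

-44.1

Standard total = 101,500; weights = 0.1094, 0.1389, 0.1163, 0.1271, 0.1655, 0.1498, 0.1931.
Norbury: 0.1094×15.6 + 0.1389×15.6 + 0.1163×31.4 + 0.1271×75.8 + 0.1655×114.6 + 0.1498×209.9 + 0.1931×329.7 = 131.2250 per 100,000.
Pendle: 0.1094×18.7 + 0.1389×18.9 + 0.1163×44.0 + 0.1271×87.6 + 0.1655×179.6 + 0.1498×310.5 + 0.1931×404.9 = 175.3322 per 100,000.
Difference = 131.2250 − 175.3322 = -44.1072.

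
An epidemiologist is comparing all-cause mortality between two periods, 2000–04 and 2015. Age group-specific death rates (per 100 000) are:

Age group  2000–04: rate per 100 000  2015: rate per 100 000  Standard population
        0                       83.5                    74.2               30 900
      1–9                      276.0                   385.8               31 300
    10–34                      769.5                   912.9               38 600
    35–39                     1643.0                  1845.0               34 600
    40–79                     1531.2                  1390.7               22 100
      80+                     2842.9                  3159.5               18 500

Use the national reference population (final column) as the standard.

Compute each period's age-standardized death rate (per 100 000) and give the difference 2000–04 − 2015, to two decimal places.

-104.69

Standard total = 176 000; weights = 0.1756, 0.1778, 0.2193, 0.1966, 0.1256, 0.1051.
2000–04: 0.1756×83.5 + 0.1778×276.0 + 0.2193×769.5 + 0.1966×1643.0 + 0.1256×1531.2 + 0.1051×2842.9 = 1046.6058 per 100 000.
2015: 0.1756×74.2 + 0.1778×385.8 + 0.2193×912.9 + 0.1966×1845.0 + 0.1256×1390.7 + 0.1051×3159.5 = 1151.2982 per 100 000.
Difference = 1046.6058 − 1151.2982 = -104.6924.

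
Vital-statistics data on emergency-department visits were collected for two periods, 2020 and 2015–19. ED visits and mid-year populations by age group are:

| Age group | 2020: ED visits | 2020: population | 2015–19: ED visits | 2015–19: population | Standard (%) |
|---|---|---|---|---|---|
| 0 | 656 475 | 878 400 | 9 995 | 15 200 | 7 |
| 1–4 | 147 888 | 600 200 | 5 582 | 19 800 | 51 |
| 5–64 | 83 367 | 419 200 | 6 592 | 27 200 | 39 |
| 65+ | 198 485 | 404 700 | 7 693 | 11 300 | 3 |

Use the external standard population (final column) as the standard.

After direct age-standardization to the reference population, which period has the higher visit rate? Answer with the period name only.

Age-specific rates per 1 000 for 2020: 747.353, 246.398, 198.872, 490.450.
For 2015–19: 657.566, 281.919, 242.353, 680.796.
Standard weights: 0.07, 0.51, 0.39, 0.03.
2020: 0.0700×747.353 + 0.5100×246.398 + 0.3900×198.872 + 0.0300×490.450 = 270.2511 per 1 000.
2015–19: 0.0700×657.566 + 0.5100×281.919 + 0.3900×242.353 + 0.0300×680.796 = 304.7499 per 1 000.
The crude rates (471.75 vs 406.29) would put 2020 higher, but that reflects its age composition; once standardized to a common age structure, 2015–19 has the higher underlying rate.

2015–19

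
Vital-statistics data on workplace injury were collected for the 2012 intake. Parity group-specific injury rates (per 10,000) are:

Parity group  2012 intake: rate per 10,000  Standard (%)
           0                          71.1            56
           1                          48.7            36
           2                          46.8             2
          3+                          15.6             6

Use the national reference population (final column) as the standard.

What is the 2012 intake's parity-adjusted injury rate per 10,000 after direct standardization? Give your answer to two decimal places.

Standard weights: 0.56, 0.36, 0.02, 0.06.
Standardized rate: 0.5600×71.1 + 0.3600×48.7 + 0.0200×46.8 + 0.0600×15.6 = 59.2200 per 10,000.

59.22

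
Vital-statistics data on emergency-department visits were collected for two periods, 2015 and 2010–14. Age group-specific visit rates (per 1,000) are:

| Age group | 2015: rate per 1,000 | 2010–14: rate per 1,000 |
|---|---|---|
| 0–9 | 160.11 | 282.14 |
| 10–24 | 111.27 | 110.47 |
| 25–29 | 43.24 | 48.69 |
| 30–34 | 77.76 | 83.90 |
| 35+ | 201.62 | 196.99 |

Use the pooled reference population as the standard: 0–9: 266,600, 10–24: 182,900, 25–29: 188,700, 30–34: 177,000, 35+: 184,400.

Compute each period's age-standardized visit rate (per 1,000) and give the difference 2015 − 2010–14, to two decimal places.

-33.66

Standard total = 999,600; weights = 0.2667, 0.1830, 0.1888, 0.1771, 0.1845.
2015: 0.2667×160.11 + 0.1830×111.27 + 0.1888×43.24 + 0.1771×77.76 + 0.1845×201.62 = 122.1871 per 1,000.
2010–14: 0.2667×282.14 + 0.1830×110.47 + 0.1888×48.69 + 0.1771×83.90 + 0.1845×196.99 = 155.8489 per 1,000.
Difference = 122.1871 − 155.8489 = -33.6618.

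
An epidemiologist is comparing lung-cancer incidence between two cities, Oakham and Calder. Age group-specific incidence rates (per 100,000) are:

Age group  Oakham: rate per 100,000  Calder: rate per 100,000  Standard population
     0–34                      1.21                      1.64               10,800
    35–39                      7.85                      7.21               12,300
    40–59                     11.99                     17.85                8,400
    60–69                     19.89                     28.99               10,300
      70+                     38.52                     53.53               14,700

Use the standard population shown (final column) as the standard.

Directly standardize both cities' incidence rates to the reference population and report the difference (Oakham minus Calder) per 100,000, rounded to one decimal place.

Standard total = 56,500; weights = 0.1912, 0.2177, 0.1487, 0.1823, 0.2602.
Oakham: 0.1912×1.21 + 0.2177×7.85 + 0.1487×11.99 + 0.1823×19.89 + 0.2602×38.52 = 17.3708 per 100,000.
Calder: 0.1912×1.64 + 0.2177×7.21 + 0.1487×17.85 + 0.1823×28.99 + 0.2602×53.53 = 23.7491 per 100,000.
Difference = 17.3708 − 23.7491 = -6.3783.

-6.4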